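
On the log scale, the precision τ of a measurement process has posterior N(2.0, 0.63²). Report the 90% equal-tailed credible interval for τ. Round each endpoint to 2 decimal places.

[2.62, 20.83]

On the log scale the 90% interval is 2.0 ± 1.645 × 0.63 = [0.9637, 3.0363].
Exponentiate: [e^0.9637, e^3.0363] = [2.62, 20.83].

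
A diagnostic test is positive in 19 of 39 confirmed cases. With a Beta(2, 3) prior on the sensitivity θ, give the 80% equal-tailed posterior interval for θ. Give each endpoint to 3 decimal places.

[0.381, 0.574]

Posterior: Beta(2+19, 3+20) = Beta(21, 23).
Equal-tailed 80% interval: the 0.1 and 0.9 quantiles of Beta(21, 23).
Posterior mean ≈ 0.477, SD ≈ 0.074; a Normal approximation gives roughly [0.382, 0.573].
Exact: F⁻¹(0.1) = 0.381; F⁻¹(0.9) = 0.574.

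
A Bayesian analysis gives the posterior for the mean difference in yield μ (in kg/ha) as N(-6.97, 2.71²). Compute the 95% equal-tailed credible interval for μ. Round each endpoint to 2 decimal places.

[-12.28, -1.66]

The posterior is symmetric, so the 95% equal-tailed interval is μ = -6.97 ± z·2.71 with z = 1.960.
Half-width: 1.960 × 2.71 = 5.31.
-6.97 − 5.31 = -12.28; -6.97 + 5.31 = -1.66.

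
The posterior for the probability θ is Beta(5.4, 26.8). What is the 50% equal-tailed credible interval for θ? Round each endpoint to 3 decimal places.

Posterior: Beta(5.4, 26.8).
Equal-tailed 50% interval: the 0.25 and 0.75 quantiles of Beta(5.4, 26.8).
Posterior mean ≈ 0.168, SD ≈ 0.065; a Normal approximation gives roughly [0.124, 0.211].
Exact: F⁻¹(0.25) = 0.120; F⁻¹(0.75) = 0.208.

[0.120, 0.208]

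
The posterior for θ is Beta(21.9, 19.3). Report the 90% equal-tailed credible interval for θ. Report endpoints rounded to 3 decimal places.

[0.404, 0.657]

Posterior: Beta(21.9, 19.3).
Equal-tailed 90% interval: the 0.05 and 0.95 quantiles of Beta(21.9, 19.3).
Posterior mean ≈ 0.532, SD ≈ 0.077; a Normal approximation gives roughly [0.405, 0.658].
Exact: F⁻¹(0.05) = 0.404; F⁻¹(0.95) = 0.657.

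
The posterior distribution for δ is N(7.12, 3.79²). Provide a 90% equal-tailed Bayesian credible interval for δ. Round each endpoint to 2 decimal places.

The posterior is symmetric, so the 90% equal-tailed interval is δ = 7.12 ± z·3.79 with z = 1.645.
Half-width: 1.645 × 3.79 = 6.23.
7.12 − 6.23 = 0.89; 7.12 + 6.23 = 13.35.

[0.89, 13.35]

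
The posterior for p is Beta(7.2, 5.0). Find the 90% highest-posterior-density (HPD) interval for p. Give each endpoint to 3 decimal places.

The posterior is unimodal and skewed, so the HPD interval has equal density at both endpoints and is the shortest 90% interval.
Solving f(0.370) = f(0.815) with F(0.815) − F(0.370) = 0.90 gives [0.370, 0.815].
For comparison, the equal-tailed interval is [0.358, 0.804]; the HPD is narrower and shifted toward the mode.

[0.370, 0.815]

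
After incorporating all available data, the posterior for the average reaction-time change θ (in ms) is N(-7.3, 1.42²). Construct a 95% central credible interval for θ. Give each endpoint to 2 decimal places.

[-10.08, -4.52]

The posterior is symmetric, so the 95% equal-tailed interval is θ = -7.3 ± z·1.42 with z = 1.960.
Half-width: 1.960 × 1.42 = 2.78.
-7.3 − 2.78 = -10.08; -7.3 + 2.78 = -4.52.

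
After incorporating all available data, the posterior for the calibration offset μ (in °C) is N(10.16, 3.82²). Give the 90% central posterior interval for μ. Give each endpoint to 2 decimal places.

The posterior is symmetric, so the 90% equal-tailed interval is μ = 10.16 ± z·3.82 with z = 1.645.
Half-width: 1.645 × 3.82 = 6.28.
10.16 − 6.28 = 3.88; 10.16 + 6.28 = 16.44.

[3.88, 16.44]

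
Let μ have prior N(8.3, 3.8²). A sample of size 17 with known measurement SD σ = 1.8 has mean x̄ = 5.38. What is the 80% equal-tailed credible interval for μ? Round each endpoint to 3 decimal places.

Posterior precision = 1/3.8² + 17/1.8² = 0.0693 + 5.2469 = 5.3162, so posterior SD = 0.4337.
Posterior mean = (8.3/3.8² + 17·5.38/1.8²) / 5.3162 = 5.4180.
Interval: 5.4180 ± 1.282 × 0.4337 → [4.862, 5.974].

[4.862, 5.974]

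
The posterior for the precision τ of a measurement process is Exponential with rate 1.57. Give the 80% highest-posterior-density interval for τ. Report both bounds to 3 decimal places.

The exponential density is strictly decreasing on [0, ∞), so the HPD interval is anchored at 0: [0, q] with P(τ ≤ q) = 0.80.
q = −ln(1 − 0.80) / 1.57 = 1.6094 / 1.57 = 1.025.

[0.000, 1.025]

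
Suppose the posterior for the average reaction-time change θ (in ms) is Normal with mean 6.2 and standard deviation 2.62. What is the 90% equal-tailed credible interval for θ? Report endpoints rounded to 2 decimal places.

The posterior is symmetric, so the 90% equal-tailed interval is θ = 6.2 ± z·2.62 with z = 1.645.
Half-width: 1.645 × 2.62 = 4.31.
6.2 − 4.31 = 1.89; 6.2 + 4.31 = 10.51.

[1.89, 10.51]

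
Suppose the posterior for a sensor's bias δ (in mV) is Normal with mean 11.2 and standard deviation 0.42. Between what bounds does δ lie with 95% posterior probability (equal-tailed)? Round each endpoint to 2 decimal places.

[10.38, 12.02]

The posterior is symmetric, so the 95% equal-tailed interval is δ = 11.2 ± z·0.42 with z = 1.960.
Half-width: 1.960 × 0.42 = 0.82.
11.2 − 0.82 = 10.38; 11.2 + 0.82 = 12.02.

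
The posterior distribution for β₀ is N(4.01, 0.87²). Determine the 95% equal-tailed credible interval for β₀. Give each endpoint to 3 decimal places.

The posterior is symmetric, so the 95% equal-tailed interval is β₀ = 4.01 ± z·0.87 with z = 1.960.
Half-width: 1.960 × 0.87 = 1.705.
4.01 − 1.705 = 2.305; 4.01 + 1.705 = 5.715.

[2.305, 5.715]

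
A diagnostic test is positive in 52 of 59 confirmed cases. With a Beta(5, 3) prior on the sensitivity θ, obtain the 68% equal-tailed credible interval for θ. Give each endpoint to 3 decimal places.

Posterior: Beta(5+52, 3+7) = Beta(57, 10).
Equal-tailed 68% interval: the 0.16 and 0.84 quantiles of Beta(57, 10).
Posterior mean ≈ 0.851, SD ≈ 0.043; a Normal approximation gives roughly [0.808, 0.894].
Exact: F⁻¹(0.16) = 0.808; F⁻¹(0.84) = 0.894.

[0.808, 0.894]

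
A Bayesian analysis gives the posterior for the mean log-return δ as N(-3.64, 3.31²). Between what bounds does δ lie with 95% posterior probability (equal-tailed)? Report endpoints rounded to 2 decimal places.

The posterior is symmetric, so the 95% equal-tailed interval is δ = -3.64 ± z·3.31 with z = 1.960.
Half-width: 1.960 × 3.31 = 6.49.
-3.64 − 6.49 = -10.13; -3.64 + 6.49 = 2.85.

[-10.13, 2.85]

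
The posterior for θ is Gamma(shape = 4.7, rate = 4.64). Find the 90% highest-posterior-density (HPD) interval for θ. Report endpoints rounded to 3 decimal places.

The posterior is unimodal and skewed, so the HPD interval has equal density at both endpoints and is the shortest 90% interval.
Solving f(0.287) = f(1.711) with F(1.711) − F(0.287) = 0.90 gives [0.287, 1.711].
For comparison, the equal-tailed interval is [0.385, 1.883]; the HPD is narrower and shifted toward the mode.

[0.287, 1.711]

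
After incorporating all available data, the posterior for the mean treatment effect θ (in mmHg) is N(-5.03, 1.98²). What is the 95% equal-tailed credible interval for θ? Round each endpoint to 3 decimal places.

[-8.911, -1.149]

The posterior is symmetric, so the 95% equal-tailed interval is θ = -5.03 ± z·1.98 with z = 1.960.
Half-width: 1.960 × 1.98 = 3.881.
-5.03 − 3.881 = -8.911; -5.03 + 3.881 = -1.149.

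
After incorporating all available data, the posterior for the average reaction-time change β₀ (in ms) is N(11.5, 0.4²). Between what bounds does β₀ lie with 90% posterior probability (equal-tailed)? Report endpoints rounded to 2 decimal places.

The posterior is symmetric, so the 90% equal-tailed interval is β₀ = 11.5 ± z·0.4 with z = 1.645.
Half-width: 1.645 × 0.4 = 0.66.
11.5 − 0.66 = 10.84; 11.5 + 0.66 = 12.16.

[10.84, 12.16]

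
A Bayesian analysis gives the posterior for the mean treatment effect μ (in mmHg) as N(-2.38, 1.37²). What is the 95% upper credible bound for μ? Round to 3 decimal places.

Need U with P(μ ≤ U) = 0.95: U = -2.38 + z_{0.05}·1.37.
z = 1.645; U = -2.38 + 1.645 × 1.37 = -0.127.

-0.127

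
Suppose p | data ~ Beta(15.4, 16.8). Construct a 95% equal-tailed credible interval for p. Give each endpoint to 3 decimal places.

Posterior: Beta(15.4, 16.8).
Equal-tailed 95% interval: the 0.025 and 0.975 quantiles of Beta(15.4, 16.8).
Posterior mean ≈ 0.478, SD ≈ 0.087; a Normal approximation gives roughly [0.308, 0.648].
Exact: F⁻¹(0.025) = 0.311; F⁻¹(0.975) = 0.648.

[0.311, 0.648]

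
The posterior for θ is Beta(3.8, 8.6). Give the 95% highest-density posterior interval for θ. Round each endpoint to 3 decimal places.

[0.078, 0.552]

The posterior is unimodal and skewed, so the HPD interval has equal density at both endpoints and is the shortest 95% interval.
Solving f(0.078) = f(0.552) with F(0.552) − F(0.078) = 0.95 gives [0.078, 0.552].
For comparison, the equal-tailed interval is [0.095, 0.577]; the HPD is narrower and shifted toward the mode.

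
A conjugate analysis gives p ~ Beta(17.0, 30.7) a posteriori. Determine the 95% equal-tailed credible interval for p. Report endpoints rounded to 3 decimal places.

Posterior: Beta(17.0, 30.7).
Equal-tailed 95% interval: the 0.025 and 0.975 quantiles of Beta(17.0, 30.7).
Posterior mean ≈ 0.356, SD ≈ 0.069; a Normal approximation gives roughly [0.222, 0.491].
Exact: F⁻¹(0.025) = 0.228; F⁻¹(0.975) = 0.496.

[0.228, 0.496]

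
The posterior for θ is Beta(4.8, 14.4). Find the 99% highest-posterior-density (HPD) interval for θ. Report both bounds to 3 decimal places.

The posterior is unimodal and skewed, so the HPD interval has equal density at both endpoints and is the shortest 99% interval.
Solving f(0.048) = f(0.514) with F(0.514) − F(0.048) = 0.99 gives [0.048, 0.514].
For comparison, the equal-tailed interval is [0.059, 0.533]; the HPD is narrower and shifted toward the mode.

[0.048, 0.514]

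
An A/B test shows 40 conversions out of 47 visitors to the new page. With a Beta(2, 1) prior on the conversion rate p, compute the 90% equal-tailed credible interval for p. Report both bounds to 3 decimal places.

Posterior: Beta(2+40, 1+7) = Beta(42, 8).
Equal-tailed 90% interval: the 0.05 and 0.95 quantiles of Beta(42, 8).
Posterior mean ≈ 0.840, SD ≈ 0.051; a Normal approximation gives roughly [0.756, 0.924].
Exact: F⁻¹(0.05) = 0.748; F⁻¹(0.95) = 0.916.

[0.748, 0.916]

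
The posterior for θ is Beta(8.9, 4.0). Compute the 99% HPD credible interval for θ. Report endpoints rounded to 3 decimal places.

[0.362, 0.950]

The posterior is unimodal and skewed, so the HPD interval has equal density at both endpoints and is the shortest 99% interval.
Solving f(0.362) = f(0.950) with F(0.950) − F(0.362) = 0.99 gives [0.362, 0.950].
For comparison, the equal-tailed interval is [0.341, 0.937]; the HPD is narrower and shifted toward the mode.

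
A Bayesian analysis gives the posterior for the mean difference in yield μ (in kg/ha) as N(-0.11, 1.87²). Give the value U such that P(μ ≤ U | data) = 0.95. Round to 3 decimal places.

2.966

Need U with P(μ ≤ U) = 0.95: U = -0.11 + z_{0.05}·1.87.
z = 1.645; U = -0.11 + 1.645 × 1.87 = 2.966.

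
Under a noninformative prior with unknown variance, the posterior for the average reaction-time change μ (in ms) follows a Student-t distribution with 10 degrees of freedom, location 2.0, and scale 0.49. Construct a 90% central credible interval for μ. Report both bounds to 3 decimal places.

[1.112, 2.888]

The t_10 distribution is symmetric; the 90% interval is 2.0 ± t·0.49 with t_{0.95,10} = 1.812.
Half-width: 1.812 × 0.49 = 0.888.
2.0 − 0.888 = 1.112; 2.0 + 0.888 = 2.888.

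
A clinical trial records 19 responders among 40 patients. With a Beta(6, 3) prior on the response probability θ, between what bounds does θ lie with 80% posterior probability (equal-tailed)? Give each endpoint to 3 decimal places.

Posterior: Beta(6+19, 3+21) = Beta(25, 24).
Equal-tailed 80% interval: the 0.1 and 0.9 quantiles of Beta(25, 24).
Posterior mean ≈ 0.510, SD ≈ 0.071; a Normal approximation gives roughly [0.420, 0.601].
Exact: F⁻¹(0.1) = 0.419; F⁻¹(0.9) = 0.601.

[0.419, 0.601]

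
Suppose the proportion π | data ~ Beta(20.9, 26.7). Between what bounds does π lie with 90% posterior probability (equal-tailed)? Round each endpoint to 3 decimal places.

[0.323, 0.558]

Posterior: Beta(20.9, 26.7).
Equal-tailed 90% interval: the 0.05 and 0.95 quantiles of Beta(20.9, 26.7).
Posterior mean ≈ 0.439, SD ≈ 0.071; a Normal approximation gives roughly [0.322, 0.556].
Exact: F⁻¹(0.05) = 0.323; F⁻¹(0.95) = 0.558.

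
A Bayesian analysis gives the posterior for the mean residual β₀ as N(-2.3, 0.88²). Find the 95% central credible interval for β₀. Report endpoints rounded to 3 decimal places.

The posterior is symmetric, so the 95% equal-tailed interval is β₀ = -2.3 ± z·0.88 with z = 1.960.
Half-width: 1.960 × 0.88 = 1.725.
-2.3 − 1.725 = -4.025; -2.3 + 1.725 = -0.575.

[-4.025, -0.575]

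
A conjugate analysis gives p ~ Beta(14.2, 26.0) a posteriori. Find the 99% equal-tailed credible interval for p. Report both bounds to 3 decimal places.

Posterior: Beta(14.2, 26.0).
Equal-tailed 99% interval: the 0.005 and 0.995 quantiles of Beta(14.2, 26.0).
Posterior mean ≈ 0.353, SD ≈ 0.074; a Normal approximation gives roughly [0.161, 0.545].
Exact: F⁻¹(0.005) = 0.179; F⁻¹(0.995) = 0.554.

[0.179, 0.554]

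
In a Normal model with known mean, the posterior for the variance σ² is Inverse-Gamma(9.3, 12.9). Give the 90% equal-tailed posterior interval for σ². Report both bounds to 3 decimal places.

Inverse-Gamma(9.3, 12.9) quantiles: F⁻¹(0.05) and F⁻¹(0.95).
Equivalently, 1/σ² ~ Gamma(9.3, rate = 12.9); invert its 0.95 and 0.05 quantiles.
Posterior mean ≈ 1.554, SD ≈ 0.575; a Normal approximation gives roughly [0.608, 2.500].
Exact: lower = 0.871; upper = 2.626.

[0.871, 2.626]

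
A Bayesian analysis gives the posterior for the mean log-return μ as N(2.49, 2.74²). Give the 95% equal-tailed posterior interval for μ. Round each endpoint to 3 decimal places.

[-2.880, 7.860]

The posterior is symmetric, so the 95% equal-tailed interval is μ = 2.49 ± z·2.74 with z = 1.960.
Half-width: 1.960 × 2.74 = 5.370.
2.49 − 5.370 = -2.880; 2.49 + 5.370 = 7.860.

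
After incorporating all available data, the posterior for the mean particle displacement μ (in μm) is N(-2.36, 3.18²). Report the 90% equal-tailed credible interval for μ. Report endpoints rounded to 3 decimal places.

The posterior is symmetric, so the 90% equal-tailed interval is μ = -2.36 ± z·3.18 with z = 1.645.
Half-width: 1.645 × 3.18 = 5.231.
-2.36 − 5.231 = -7.591; -2.36 + 5.231 = 2.871.

[-7.591, 2.871]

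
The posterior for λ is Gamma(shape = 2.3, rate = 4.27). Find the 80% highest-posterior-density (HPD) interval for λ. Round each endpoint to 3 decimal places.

[0.069, 0.825]

The posterior is unimodal and skewed, so the HPD interval has equal density at both endpoints and is the shortest 80% interval.
Solving f(0.069) = f(0.825) with F(0.825) − F(0.069) = 0.80 gives [0.069, 0.825].
For comparison, the equal-tailed interval is [0.162, 1.014]; the HPD is narrower and shifted toward the mode.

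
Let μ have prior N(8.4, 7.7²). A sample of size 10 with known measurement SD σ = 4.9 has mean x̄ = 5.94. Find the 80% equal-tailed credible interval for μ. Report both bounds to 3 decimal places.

[4.089, 7.983]

Posterior precision = 1/7.7² + 10/4.9² = 0.0169 + 0.4165 = 0.4334, so posterior SD = 1.5191.
Posterior mean = (8.4/7.7² + 10·5.94/4.9²) / 0.4334 = 6.0357.
Interval: 6.0357 ± 1.282 × 1.5191 → [4.089, 7.983].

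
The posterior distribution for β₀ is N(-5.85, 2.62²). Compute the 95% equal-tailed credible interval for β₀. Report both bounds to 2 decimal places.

The posterior is symmetric, so the 95% equal-tailed interval is β₀ = -5.85 ± z·2.62 with z = 1.960.
Half-width: 1.960 × 2.62 = 5.14.
-5.85 − 5.14 = -10.99; -5.85 + 5.14 = -0.71.

[-10.99, -0.71]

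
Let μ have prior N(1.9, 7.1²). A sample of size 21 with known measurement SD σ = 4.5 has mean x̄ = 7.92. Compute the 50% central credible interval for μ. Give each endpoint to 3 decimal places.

Posterior precision = 1/7.1² + 21/4.5² = 0.0198 + 1.0370 = 1.0569, so posterior SD = 0.9727.
Posterior mean = (1.9/7.1² + 21·7.92/4.5²) / 1.0569 = 7.8070.
Interval: 7.8070 ± 0.674 × 0.9727 → [7.151, 8.463].

[7.151, 8.463]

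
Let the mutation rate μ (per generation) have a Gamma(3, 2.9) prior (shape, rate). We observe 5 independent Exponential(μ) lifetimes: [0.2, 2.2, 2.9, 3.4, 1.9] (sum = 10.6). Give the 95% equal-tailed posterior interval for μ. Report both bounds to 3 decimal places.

Posterior: Gamma(3+5, 2.9+10.6) = Gamma(8, 13.5) (shape, rate).
Equal-tailed 95% interval: Gamma(8, 13.5) quantiles at 0.025 and 0.975.
Posterior mean ≈ 0.593, SD ≈ 0.210; a Normal approximation gives roughly [0.182, 1.003].
Exact: lower = 0.256; upper = 1.068.

[0.256, 1.068]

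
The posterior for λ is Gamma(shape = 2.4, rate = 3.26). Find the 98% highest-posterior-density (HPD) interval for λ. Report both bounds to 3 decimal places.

The posterior is unimodal and skewed, so the HPD interval has equal density at both endpoints and is the shortest 98% interval.
Solving f(0.020) = f(2.010) with F(2.010) − F(0.020) = 0.98 gives [0.020, 2.010].
For comparison, the equal-tailed interval is [0.076, 2.260]; the HPD is narrower and shifted toward the mode.

[0.020, 2.010]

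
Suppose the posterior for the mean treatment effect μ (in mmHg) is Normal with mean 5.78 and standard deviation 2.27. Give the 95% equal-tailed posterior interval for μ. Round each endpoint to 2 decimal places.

[1.33, 10.23]

The posterior is symmetric, so the 95% equal-tailed interval is μ = 5.78 ± z·2.27 with z = 1.960.
Half-width: 1.960 × 2.27 = 4.45.
5.78 − 4.45 = 1.33; 5.78 + 4.45 = 10.23.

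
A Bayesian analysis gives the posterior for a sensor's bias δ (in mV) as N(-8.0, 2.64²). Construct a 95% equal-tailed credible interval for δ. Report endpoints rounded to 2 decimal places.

[-13.17, -2.83]

The posterior is symmetric, so the 95% equal-tailed interval is δ = -8.0 ± z·2.64 with z = 1.960.
Half-width: 1.960 × 2.64 = 5.17.
-8.0 − 5.17 = -13.17; -8.0 + 5.17 = -2.83.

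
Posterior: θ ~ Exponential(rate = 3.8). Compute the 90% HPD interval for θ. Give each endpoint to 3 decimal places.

[0.000, 0.606]

The exponential density is strictly decreasing on [0, ∞), so the HPD interval is anchored at 0: [0, q] with P(θ ≤ q) = 0.90.
q = −ln(1 − 0.90) / 3.8 = 2.3026 / 3.8 = 0.606.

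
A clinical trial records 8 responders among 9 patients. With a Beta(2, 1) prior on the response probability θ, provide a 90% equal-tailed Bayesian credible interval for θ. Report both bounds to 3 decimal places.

[0.636, 0.967]

Posterior: Beta(2+8, 1+1) = Beta(10, 2).
Equal-tailed 90% interval: the 0.05 and 0.95 quantiles of Beta(10, 2).
Posterior mean ≈ 0.833, SD ≈ 0.103; a Normal approximation gives roughly [0.663, 1.003].
Exact: F⁻¹(0.05) = 0.636; F⁻¹(0.95) = 0.967.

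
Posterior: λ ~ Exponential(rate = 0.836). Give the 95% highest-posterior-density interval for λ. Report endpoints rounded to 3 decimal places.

[0.000, 3.583]

The exponential density is strictly decreasing on [0, ∞), so the HPD interval is anchored at 0: [0, q] with P(λ ≤ q) = 0.95.
q = −ln(1 − 0.95) / 0.836 = 2.9957 / 0.836 = 3.583.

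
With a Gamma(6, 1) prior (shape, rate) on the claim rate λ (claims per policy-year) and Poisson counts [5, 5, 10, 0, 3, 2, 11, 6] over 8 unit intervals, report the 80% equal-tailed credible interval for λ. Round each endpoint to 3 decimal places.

Posterior: Gamma(6+42, 1+8) = Gamma(48, 9) (shape, rate).
Equal-tailed 80% interval: Gamma(48, 9) quantiles at 0.1 and 0.9.
Posterior mean ≈ 5.333, SD ≈ 0.770; a Normal approximation gives roughly [4.347, 6.320].
Exact: lower = 4.374; upper = 6.341.

[4.374, 6.341]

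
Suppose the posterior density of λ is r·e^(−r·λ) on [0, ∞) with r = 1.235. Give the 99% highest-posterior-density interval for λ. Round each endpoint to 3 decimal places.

[0.000, 3.729]

The exponential density is strictly decreasing on [0, ∞), so the HPD interval is anchored at 0: [0, q] with P(λ ≤ q) = 0.99.
q = −ln(1 − 0.99) / 1.235 = 4.6052 / 1.235 = 3.729.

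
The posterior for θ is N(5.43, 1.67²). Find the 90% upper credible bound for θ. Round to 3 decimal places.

7.570

Need U with P(θ ≤ U) = 0.90: U = 5.43 + z_{0.1}·1.67.
z = 1.282; U = 5.43 + 1.282 × 1.67 = 7.570.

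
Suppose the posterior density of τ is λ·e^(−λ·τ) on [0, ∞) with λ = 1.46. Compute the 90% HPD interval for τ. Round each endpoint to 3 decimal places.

[0.000, 1.577]

The exponential density is strictly decreasing on [0, ∞), so the HPD interval is anchored at 0: [0, q] with P(τ ≤ q) = 0.90.
q = −ln(1 − 0.90) / 1.46 = 2.3026 / 1.46 = 1.577.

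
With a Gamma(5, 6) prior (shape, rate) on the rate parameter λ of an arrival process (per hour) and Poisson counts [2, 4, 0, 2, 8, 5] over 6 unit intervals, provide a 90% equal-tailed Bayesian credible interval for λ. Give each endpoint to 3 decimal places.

Posterior: Gamma(5+21, 6+6) = Gamma(26, 12) (shape, rate).
Equal-tailed 90% interval: Gamma(26, 12) quantiles at 0.05 and 0.95.
Posterior mean ≈ 2.167, SD ≈ 0.425; a Normal approximation gives roughly [1.468, 2.866].
Exact: lower = 1.518; upper = 2.910.

[1.518, 2.910]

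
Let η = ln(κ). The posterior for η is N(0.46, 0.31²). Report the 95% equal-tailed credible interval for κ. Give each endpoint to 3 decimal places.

On the log scale the 95% interval is 0.46 ± 1.960 × 0.31 = [-0.1476, 1.0676].
Exponentiate: [e^-0.1476, e^1.0676] = [0.863, 2.908].

[0.863, 2.908]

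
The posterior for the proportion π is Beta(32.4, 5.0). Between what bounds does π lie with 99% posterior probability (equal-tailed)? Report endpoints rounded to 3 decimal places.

Posterior: Beta(32.4, 5.0).
Equal-tailed 99% interval: the 0.005 and 0.995 quantiles of Beta(32.4, 5.0).
Posterior mean ≈ 0.866, SD ≈ 0.055; a Normal approximation gives roughly [0.725, 1.008].
Exact: F⁻¹(0.005) = 0.693; F⁻¹(0.995) = 0.969.

[0.693, 0.969]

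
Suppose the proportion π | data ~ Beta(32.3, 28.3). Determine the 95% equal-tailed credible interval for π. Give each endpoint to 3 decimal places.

Posterior: Beta(32.3, 28.3).
Equal-tailed 95% interval: the 0.025 and 0.975 quantiles of Beta(32.3, 28.3).
Posterior mean ≈ 0.533, SD ≈ 0.064; a Normal approximation gives roughly [0.408, 0.658].
Exact: F⁻¹(0.025) = 0.408; F⁻¹(0.975) = 0.656.

[0.408, 0.656]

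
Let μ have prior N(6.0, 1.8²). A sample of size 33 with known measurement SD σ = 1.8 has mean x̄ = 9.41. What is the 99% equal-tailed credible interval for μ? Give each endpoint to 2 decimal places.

Posterior precision = 1/1.8² + 33/1.8² = 0.3086 + 10.1852 = 10.4938, so posterior SD = 0.3087.
Posterior mean = (6.0/1.8² + 33·9.41/1.8²) / 10.4938 = 9.3097.
Interval: 9.3097 ± 2.576 × 0.3087 → [8.51, 10.10].

[8.51, 10.10]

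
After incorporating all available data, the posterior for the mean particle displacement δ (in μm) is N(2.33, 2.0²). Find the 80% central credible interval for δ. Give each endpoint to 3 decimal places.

[-0.233, 4.893]

The posterior is symmetric, so the 80% equal-tailed interval is δ = 2.33 ± z·2.0 with z = 1.282.
Half-width: 1.282 × 2.0 = 2.563.
2.33 − 2.563 = -0.233; 2.33 + 2.563 = 4.893.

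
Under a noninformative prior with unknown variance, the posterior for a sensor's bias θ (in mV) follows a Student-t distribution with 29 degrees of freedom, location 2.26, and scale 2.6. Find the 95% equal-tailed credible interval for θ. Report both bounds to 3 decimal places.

The t_29 distribution is symmetric; the 95% interval is 2.26 ± t·2.6 with t_{0.975,29} = 2.045.
Half-width: 2.045 × 2.6 = 5.318.
2.26 − 5.318 = -3.058; 2.26 + 5.318 = 7.578.

[-3.058, 7.578]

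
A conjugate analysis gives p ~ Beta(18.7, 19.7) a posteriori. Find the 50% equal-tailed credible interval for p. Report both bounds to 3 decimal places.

[0.432, 0.541]

Posterior: Beta(18.7, 19.7).
Equal-tailed 50% interval: the 0.25 and 0.75 quantiles of Beta(18.7, 19.7).
Posterior mean ≈ 0.487, SD ≈ 0.080; a Normal approximation gives roughly [0.433, 0.541].
Exact: F⁻¹(0.25) = 0.432; F⁻¹(0.75) = 0.541.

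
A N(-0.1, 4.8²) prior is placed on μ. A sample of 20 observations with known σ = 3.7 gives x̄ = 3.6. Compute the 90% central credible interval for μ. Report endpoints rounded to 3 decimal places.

[2.152, 4.834]

Posterior precision = 1/4.8² + 20/3.7² = 0.0434 + 1.4609 = 1.5043, so posterior SD = 0.8153.
Posterior mean = (-0.1/4.8² + 20·3.6/3.7²) / 1.5043 = 3.4932.
Interval: 3.4932 ± 1.645 × 0.8153 → [2.152, 4.834].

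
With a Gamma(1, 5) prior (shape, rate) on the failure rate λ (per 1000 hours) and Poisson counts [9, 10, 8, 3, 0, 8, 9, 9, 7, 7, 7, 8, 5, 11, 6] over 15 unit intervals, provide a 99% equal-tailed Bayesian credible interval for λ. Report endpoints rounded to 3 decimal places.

Posterior: Gamma(1+107, 5+15) = Gamma(108, 20) (shape, rate).
Equal-tailed 99% interval: Gamma(108, 20) quantiles at 0.005 and 0.995.
Posterior mean ≈ 5.400, SD ≈ 0.520; a Normal approximation gives roughly [4.062, 6.738].
Exact: lower = 4.156; upper = 6.832.

[4.156, 6.832]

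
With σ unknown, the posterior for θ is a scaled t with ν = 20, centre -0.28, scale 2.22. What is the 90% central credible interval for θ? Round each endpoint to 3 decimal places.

The t_20 distribution is symmetric; the 90% interval is -0.28 ± t·2.22 with t_{0.95,20} = 1.725.
Half-width: 1.725 × 2.22 = 3.829.
-0.28 − 3.829 = -4.109; -0.28 + 3.829 = 3.549.

[-4.109, 3.549]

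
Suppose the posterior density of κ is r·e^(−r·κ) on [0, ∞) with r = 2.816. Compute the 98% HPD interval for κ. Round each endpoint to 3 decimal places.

[0.000, 1.389]

The exponential density is strictly decreasing on [0, ∞), so the HPD interval is anchored at 0: [0, q] with P(κ ≤ q) = 0.98.
q = −ln(1 − 0.98) / 2.816 = 3.9120 / 2.816 = 1.389.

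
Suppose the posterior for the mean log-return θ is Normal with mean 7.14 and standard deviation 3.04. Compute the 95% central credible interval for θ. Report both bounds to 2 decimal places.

The posterior is symmetric, so the 95% equal-tailed interval is θ = 7.14 ± z·3.04 with z = 1.960.
Half-width: 1.960 × 3.04 = 5.96.
7.14 − 5.96 = 1.18; 7.14 + 5.96 = 13.10.

[1.18, 13.10]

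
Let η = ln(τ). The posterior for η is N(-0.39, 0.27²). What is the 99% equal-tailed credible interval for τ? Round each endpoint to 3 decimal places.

[0.338, 1.357]

On the log scale the 99% interval is -0.39 ± 2.576 × 0.27 = [-1.0855, 0.3055].
Exponentiate: [e^-1.0855, e^0.3055] = [0.338, 1.357].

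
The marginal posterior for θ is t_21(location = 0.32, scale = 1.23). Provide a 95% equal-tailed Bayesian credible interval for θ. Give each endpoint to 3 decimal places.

[-2.238, 2.878]

The t_21 distribution is symmetric; the 95% interval is 0.32 ± t·1.23 with t_{0.975,21} = 2.080.
Half-width: 2.080 × 1.23 = 2.558.
0.32 − 2.558 = -2.238; 0.32 + 2.558 = 2.878.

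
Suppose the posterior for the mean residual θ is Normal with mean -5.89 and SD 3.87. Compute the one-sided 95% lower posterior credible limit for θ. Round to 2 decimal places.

-12.26

Need L with P(θ ≥ L) = 0.95: L = -5.89 − z_{0.05}·3.87.
z = 1.645; L = -5.89 − 1.645 × 3.87 = -12.26.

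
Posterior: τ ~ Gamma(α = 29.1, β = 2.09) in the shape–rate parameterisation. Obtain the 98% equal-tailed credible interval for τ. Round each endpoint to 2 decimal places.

Posterior: Gamma(shape 29.1, rate 2.09).
Equal-tailed 98% interval: Gamma(29.1, 2.09) quantiles at 0.01 and 0.99.
Posterior mean ≈ 13.92, SD ≈ 2.58; a Normal approximation gives roughly [7.92, 19.93].
Exact: lower = 8.63; upper = 20.62.

[8.63, 20.62]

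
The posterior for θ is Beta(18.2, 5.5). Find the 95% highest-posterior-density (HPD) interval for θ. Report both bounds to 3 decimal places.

[0.600, 0.923]

The posterior is unimodal and skewed, so the HPD interval has equal density at both endpoints and is the shortest 95% interval.
Solving f(0.600) = f(0.923) with F(0.923) − F(0.600) = 0.95 gives [0.600, 0.923].
For comparison, the equal-tailed interval is [0.583, 0.911]; the HPD is narrower and shifted toward the mode.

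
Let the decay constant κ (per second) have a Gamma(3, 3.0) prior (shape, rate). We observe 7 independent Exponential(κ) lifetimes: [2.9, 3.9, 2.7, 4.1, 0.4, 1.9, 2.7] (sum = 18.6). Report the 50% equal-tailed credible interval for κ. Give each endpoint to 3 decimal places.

Posterior: Gamma(3+7, 3.0+18.6) = Gamma(10, 21.6) (shape, rate).
Equal-tailed 50% interval: Gamma(10, 21.6) quantiles at 0.25 and 0.75.
Posterior mean ≈ 0.463, SD ≈ 0.146; a Normal approximation gives roughly [0.364, 0.562].
Exact: lower = 0.358; upper = 0.552.

[0.358, 0.552]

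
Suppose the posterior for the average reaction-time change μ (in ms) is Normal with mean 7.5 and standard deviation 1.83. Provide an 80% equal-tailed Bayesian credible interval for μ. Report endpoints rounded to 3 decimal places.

[5.155, 9.845]

The posterior is symmetric, so the 80% equal-tailed interval is μ = 7.5 ± z·1.83 with z = 1.282.
Half-width: 1.282 × 1.83 = 2.345.
7.5 − 2.345 = 5.155; 7.5 + 2.345 = 9.845.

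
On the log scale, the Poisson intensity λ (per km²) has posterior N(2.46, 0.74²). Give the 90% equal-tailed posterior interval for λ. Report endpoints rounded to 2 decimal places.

On the log scale the 90% interval is 2.46 ± 1.645 × 0.74 = [1.2428, 3.6772].
Exponentiate: [e^1.2428, e^3.6772] = [3.47, 39.54].

[3.47, 39.54]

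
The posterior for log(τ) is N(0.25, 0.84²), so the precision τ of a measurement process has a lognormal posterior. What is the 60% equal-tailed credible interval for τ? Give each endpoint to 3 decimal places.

[0.633, 2.604]

On the log scale the 60% interval is 0.25 ± 0.842 × 0.84 = [-0.4570, 0.9570].
Exponentiate: [e^-0.4570, e^0.9570] = [0.633, 2.604].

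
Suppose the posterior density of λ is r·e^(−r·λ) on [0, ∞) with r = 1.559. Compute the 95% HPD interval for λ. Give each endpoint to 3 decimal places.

[0.000, 1.922]

The exponential density is strictly decreasing on [0, ∞), so the HPD interval is anchored at 0: [0, q] with P(λ ≤ q) = 0.95.
q = −ln(1 − 0.95) / 1.559 = 2.9957 / 1.559 = 1.922.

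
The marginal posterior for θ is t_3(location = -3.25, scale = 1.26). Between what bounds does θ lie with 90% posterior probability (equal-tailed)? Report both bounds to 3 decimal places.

The t_3 distribution is symmetric; the 90% interval is -3.25 ± t·1.26 with t_{0.95,3} = 2.353.
Half-width: 2.353 × 1.26 = 2.965.
-3.25 − 2.965 = -6.215; -3.25 + 2.965 = -0.285.

[-6.215, -0.285]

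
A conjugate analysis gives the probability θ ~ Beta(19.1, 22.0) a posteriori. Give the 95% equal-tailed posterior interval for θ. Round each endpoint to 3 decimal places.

[0.317, 0.616]

Posterior: Beta(19.1, 22.0).
Equal-tailed 95% interval: the 0.025 and 0.975 quantiles of Beta(19.1, 22.0).
Posterior mean ≈ 0.465, SD ≈ 0.077; a Normal approximation gives roughly [0.314, 0.615].
Exact: F⁻¹(0.025) = 0.317; F⁻¹(0.975) = 0.616.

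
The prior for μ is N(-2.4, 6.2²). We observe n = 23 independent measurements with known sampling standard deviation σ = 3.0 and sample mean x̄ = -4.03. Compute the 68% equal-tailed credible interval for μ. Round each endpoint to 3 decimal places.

[-4.633, -3.395]

Posterior precision = 1/6.2² + 23/3.0² = 0.0260 + 2.5556 = 2.5816, so posterior SD = 0.6224.
Posterior mean = (-2.4/6.2² + 23·-4.03/3.0²) / 2.5816 = -4.0136.
Interval: -4.0136 ± 0.994 × 0.6224 → [-4.633, -3.395].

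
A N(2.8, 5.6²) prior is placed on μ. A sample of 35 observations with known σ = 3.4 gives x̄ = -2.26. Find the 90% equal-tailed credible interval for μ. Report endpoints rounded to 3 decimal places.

Posterior precision = 1/5.6² + 35/3.4² = 0.0319 + 3.0277 = 3.0596, so posterior SD = 0.5717.
Posterior mean = (2.8/5.6² + 35·-2.26/3.4²) / 3.0596 = -2.2073.
Interval: -2.2073 ± 1.645 × 0.5717 → [-3.148, -1.267].

[-3.148, -1.267]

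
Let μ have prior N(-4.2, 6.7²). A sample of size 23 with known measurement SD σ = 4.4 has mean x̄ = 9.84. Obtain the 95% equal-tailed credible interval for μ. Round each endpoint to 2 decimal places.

[7.80, 11.36]

Posterior precision = 1/6.7² + 23/4.4² = 0.0223 + 1.1880 = 1.2103, so posterior SD = 0.9090.
Posterior mean = (-4.2/6.7² + 23·9.84/4.4²) / 1.2103 = 9.5816.
Interval: 9.5816 ± 1.960 × 0.9090 → [7.80, 11.36].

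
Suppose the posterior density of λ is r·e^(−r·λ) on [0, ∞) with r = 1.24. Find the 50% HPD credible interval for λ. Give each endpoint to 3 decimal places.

The exponential density is strictly decreasing on [0, ∞), so the HPD interval is anchored at 0: [0, q] with P(λ ≤ q) = 0.50.
q = −ln(1 − 0.50) / 1.24 = 0.6931 / 1.24 = 0.559.

[0.000, 0.559]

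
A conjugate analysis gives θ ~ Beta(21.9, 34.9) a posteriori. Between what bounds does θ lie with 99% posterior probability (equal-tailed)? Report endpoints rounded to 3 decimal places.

[0.231, 0.555]

Posterior: Beta(21.9, 34.9).
Equal-tailed 99% interval: the 0.005 and 0.995 quantiles of Beta(21.9, 34.9).
Posterior mean ≈ 0.386, SD ≈ 0.064; a Normal approximation gives roughly [0.221, 0.550].
Exact: F⁻¹(0.005) = 0.231; F⁻¹(0.995) = 0.555.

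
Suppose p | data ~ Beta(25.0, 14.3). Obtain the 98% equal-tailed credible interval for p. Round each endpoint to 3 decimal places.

[0.453, 0.800]

Posterior: Beta(25.0, 14.3).
Equal-tailed 98% interval: the 0.01 and 0.99 quantiles of Beta(25.0, 14.3).
Posterior mean ≈ 0.636, SD ≈ 0.076; a Normal approximation gives roughly [0.460, 0.812].
Exact: F⁻¹(0.01) = 0.453; F⁻¹(0.99) = 0.800.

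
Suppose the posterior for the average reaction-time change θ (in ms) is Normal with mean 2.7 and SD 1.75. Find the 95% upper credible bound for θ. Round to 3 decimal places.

Need U with P(θ ≤ U) = 0.95: U = 2.7 + z_{0.05}·1.75.
z = 1.645; U = 2.7 + 1.645 × 1.75 = 5.578.

5.578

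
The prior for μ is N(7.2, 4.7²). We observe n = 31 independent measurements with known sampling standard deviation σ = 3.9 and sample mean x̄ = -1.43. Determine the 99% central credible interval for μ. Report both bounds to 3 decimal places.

Posterior precision = 1/4.7² + 31/3.9² = 0.0453 + 2.0381 = 2.0834, so posterior SD = 0.6928.
Posterior mean = (7.2/4.7² + 31·-1.43/3.9²) / 2.0834 = -1.2425.
Interval: -1.2425 ± 2.576 × 0.6928 → [-3.027, 0.542].

[-3.027, 0.542]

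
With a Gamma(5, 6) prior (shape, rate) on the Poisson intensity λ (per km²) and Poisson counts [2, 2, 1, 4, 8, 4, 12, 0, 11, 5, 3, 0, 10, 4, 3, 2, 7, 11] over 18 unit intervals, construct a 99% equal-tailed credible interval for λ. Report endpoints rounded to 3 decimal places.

Posterior: Gamma(5+89, 6+18) = Gamma(94, 24) (shape, rate).
Equal-tailed 99% interval: Gamma(94, 24) quantiles at 0.005 and 0.995.
Posterior mean ≈ 3.917, SD ≈ 0.404; a Normal approximation gives roughly [2.876, 4.957].
Exact: lower = 2.954; upper = 5.035.

[2.954, 5.035]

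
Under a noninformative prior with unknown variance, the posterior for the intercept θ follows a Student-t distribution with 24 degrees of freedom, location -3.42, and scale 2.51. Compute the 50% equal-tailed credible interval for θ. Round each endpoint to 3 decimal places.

The t_24 distribution is symmetric; the 50% interval is -3.42 ± t·2.51 with t_{0.75,24} = 0.685.
Half-width: 0.685 × 2.51 = 1.719.
-3.42 − 1.719 = -5.139; -3.42 + 1.719 = -1.701.

[-5.139, -1.701]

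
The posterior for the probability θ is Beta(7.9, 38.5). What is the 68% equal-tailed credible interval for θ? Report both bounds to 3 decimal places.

Posterior: Beta(7.9, 38.5).
Equal-tailed 68% interval: the 0.16 and 0.84 quantiles of Beta(7.9, 38.5).
Posterior mean ≈ 0.170, SD ≈ 0.055; a Normal approximation gives roughly [0.116, 0.225].
Exact: F⁻¹(0.16) = 0.116; F⁻¹(0.84) = 0.225.

[0.116, 0.225]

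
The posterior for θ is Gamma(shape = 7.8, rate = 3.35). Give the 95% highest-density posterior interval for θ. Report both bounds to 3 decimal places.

The posterior is unimodal and skewed, so the HPD interval has equal density at both endpoints and is the shortest 95% interval.
Solving f(0.850) = f(3.988) with F(3.988) − F(0.850) = 0.95 gives [0.850, 3.988].
For comparison, the equal-tailed interval is [0.992, 4.224]; the HPD is narrower and shifted toward the mode.

[0.850, 3.988]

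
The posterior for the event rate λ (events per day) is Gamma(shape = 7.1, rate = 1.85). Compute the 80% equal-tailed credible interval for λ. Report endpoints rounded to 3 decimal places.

[2.146, 5.760]

Posterior: Gamma(shape 7.1, rate 1.85).
Equal-tailed 80% interval: Gamma(7.1, 1.85) quantiles at 0.1 and 0.9.
Posterior mean ≈ 3.838, SD ≈ 1.440; a Normal approximation gives roughly [1.992, 5.684].
Exact: lower = 2.146; upper = 5.760.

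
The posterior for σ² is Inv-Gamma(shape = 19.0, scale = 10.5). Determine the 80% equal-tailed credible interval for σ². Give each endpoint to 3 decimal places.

[0.424, 0.768]

Inverse-Gamma(19.0, 10.5) quantiles: F⁻¹(0.1) and F⁻¹(0.9).
Equivalently, 1/σ² ~ Gamma(19.0, rate = 10.5); invert its 0.9 and 0.1 quantiles.
Posterior mean ≈ 0.583, SD ≈ 0.141; a Normal approximation gives roughly [0.402, 0.765].
Exact: lower = 0.424; upper = 0.768.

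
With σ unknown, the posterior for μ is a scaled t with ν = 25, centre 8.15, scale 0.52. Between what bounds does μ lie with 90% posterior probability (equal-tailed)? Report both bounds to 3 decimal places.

[7.262, 9.038]

The t_25 distribution is symmetric; the 90% interval is 8.15 ± t·0.52 with t_{0.95,25} = 1.708.
Half-width: 1.708 × 0.52 = 0.888.
8.15 − 0.888 = 7.262; 8.15 + 0.888 = 9.038.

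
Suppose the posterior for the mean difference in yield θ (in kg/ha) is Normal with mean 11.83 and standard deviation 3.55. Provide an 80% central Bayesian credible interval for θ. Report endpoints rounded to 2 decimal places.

[7.28, 16.38]

The posterior is symmetric, so the 80% equal-tailed interval is θ = 11.83 ± z·3.55 with z = 1.282.
Half-width: 1.282 × 3.55 = 4.55.
11.83 − 4.55 = 7.28; 11.83 + 4.55 = 16.38.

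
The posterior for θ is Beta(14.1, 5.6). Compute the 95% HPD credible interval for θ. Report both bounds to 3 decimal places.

[0.521, 0.899]

The posterior is unimodal and skewed, so the HPD interval has equal density at both endpoints and is the shortest 95% interval.
Solving f(0.521) = f(0.899) with F(0.899) − F(0.521) = 0.95 gives [0.521, 0.899].
For comparison, the equal-tailed interval is [0.504, 0.886]; the HPD is narrower and shifted toward the mode.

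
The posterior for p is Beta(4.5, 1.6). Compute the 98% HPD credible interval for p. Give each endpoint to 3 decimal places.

The posterior is unimodal and skewed, so the HPD interval has equal density at both endpoints and is the shortest 98% interval.
Solving f(0.341) = f(0.999) with F(0.999) − F(0.341) = 0.98 gives [0.341, 0.999].
For comparison, the equal-tailed interval is [0.291, 0.985]; the HPD is narrower and shifted toward the mode.

[0.341, 0.999]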